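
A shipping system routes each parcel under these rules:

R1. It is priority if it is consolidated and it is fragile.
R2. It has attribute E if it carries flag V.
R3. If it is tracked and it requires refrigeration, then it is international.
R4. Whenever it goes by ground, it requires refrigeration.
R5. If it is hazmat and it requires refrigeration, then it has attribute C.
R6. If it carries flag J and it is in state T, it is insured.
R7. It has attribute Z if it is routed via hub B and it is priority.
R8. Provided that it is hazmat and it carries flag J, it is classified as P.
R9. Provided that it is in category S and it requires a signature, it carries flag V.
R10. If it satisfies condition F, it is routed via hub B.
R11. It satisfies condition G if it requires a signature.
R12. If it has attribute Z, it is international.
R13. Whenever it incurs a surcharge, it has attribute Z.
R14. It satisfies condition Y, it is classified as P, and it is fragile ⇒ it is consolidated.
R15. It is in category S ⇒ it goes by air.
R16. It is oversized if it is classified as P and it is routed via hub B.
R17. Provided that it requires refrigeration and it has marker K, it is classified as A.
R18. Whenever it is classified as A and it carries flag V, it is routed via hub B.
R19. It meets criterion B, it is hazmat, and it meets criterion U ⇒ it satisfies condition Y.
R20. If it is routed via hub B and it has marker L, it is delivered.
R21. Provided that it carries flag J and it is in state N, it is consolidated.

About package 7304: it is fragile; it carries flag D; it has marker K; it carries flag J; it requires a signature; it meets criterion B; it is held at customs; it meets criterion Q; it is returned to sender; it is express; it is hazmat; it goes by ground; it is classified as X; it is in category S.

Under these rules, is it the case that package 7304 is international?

Forward chaining from the given facts derives: requires refrigeration, has attribute C, is classified as P, carries flag V, satisfies condition G, goes by air, is classified as A, is routed via hub B, has attribute E, is oversized.
Rules concluding "it is international": R3 needs "it is tracked"; R12 needs "it has attribute Z" — none of these are established.

No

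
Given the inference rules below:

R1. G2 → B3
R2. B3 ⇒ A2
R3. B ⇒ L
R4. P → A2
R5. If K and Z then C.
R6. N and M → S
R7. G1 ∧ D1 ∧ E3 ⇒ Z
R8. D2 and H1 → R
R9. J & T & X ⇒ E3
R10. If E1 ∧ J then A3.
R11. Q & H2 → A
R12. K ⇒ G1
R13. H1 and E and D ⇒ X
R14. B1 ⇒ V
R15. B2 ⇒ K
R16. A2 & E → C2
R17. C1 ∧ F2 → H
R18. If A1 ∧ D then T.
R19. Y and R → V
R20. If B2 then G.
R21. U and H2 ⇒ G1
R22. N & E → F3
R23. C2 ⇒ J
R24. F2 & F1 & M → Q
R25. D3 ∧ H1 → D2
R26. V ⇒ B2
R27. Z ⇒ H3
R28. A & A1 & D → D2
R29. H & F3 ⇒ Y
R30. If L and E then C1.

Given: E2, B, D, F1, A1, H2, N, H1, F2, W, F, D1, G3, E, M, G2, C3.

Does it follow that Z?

Yes

B3  (by R1: G2)
A2  (by R2: B3)
L  (by R3: B)
X  (by R13: H1, E, D)
C2  (by R16: A2, E)
T  (by R18: A1, D)
F3  (by R22: N, E)
J  (by R23: C2)
Q  (by R24: F2, F1, M)
C1  (by R30: L, E)
E3  (by R9: J, T, X)
A  (by R11: Q, H2)
H  (by R17: C1, F2)
D2  (by R28: A, A1, D)
Y  (by R29: H, F3)
R  (by R8: D2, H1)
V  (by R19: Y, R)
B2  (by R26: V)
K  (by R15: B2)
G1  (by R12: K)
Z  (by R7: G1, D1, E3)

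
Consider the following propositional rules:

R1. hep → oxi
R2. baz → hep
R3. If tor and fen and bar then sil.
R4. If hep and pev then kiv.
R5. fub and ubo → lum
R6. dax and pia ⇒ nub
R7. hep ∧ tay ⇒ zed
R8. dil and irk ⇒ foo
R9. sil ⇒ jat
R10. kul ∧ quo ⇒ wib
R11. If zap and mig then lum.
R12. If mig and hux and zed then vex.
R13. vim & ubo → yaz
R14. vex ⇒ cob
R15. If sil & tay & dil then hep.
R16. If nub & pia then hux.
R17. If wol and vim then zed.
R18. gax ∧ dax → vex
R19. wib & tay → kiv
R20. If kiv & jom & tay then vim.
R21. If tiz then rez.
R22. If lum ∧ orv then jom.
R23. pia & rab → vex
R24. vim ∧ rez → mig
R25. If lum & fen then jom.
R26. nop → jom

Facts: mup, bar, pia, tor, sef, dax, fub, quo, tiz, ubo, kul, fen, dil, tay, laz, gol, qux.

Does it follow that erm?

No

Forward chaining from the given facts derives: sil, lum, nub, jat, wib, hep, hux, kiv, rez, jom, oxi, zed, vim, mig, vex, yaz, cob.
No rule has erm as its conclusion, and it is not among the given facts.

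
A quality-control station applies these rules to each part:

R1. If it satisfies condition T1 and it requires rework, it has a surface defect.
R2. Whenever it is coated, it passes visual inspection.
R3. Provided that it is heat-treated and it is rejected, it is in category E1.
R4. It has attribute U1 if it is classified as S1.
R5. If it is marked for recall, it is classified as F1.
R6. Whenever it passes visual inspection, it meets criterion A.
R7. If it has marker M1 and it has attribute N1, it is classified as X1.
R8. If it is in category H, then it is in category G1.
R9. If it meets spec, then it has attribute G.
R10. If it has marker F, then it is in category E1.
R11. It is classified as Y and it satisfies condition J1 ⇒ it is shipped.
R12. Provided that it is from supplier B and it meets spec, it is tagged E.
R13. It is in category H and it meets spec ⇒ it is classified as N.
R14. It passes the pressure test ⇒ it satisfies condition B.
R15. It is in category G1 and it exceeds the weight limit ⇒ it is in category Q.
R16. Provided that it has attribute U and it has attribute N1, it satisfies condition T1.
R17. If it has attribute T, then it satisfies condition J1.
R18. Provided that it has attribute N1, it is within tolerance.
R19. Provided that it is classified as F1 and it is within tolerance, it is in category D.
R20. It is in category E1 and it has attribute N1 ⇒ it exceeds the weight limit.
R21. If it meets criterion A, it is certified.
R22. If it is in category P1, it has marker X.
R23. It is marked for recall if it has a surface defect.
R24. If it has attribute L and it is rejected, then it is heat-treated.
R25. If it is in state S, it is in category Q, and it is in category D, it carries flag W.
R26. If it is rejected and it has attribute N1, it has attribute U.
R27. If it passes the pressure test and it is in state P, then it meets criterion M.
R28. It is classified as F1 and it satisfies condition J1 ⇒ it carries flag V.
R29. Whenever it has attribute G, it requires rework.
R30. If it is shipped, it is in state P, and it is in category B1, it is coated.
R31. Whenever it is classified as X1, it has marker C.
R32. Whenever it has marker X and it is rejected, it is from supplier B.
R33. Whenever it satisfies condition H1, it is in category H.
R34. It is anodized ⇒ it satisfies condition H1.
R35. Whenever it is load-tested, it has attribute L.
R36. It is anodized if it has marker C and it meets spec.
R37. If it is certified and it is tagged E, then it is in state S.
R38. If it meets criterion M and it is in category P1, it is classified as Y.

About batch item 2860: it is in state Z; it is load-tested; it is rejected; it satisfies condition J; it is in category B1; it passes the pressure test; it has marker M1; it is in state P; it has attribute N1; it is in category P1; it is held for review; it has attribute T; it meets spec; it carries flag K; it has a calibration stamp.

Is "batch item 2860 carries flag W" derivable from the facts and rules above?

By R7 (it has marker M1, it has attribute N1): it is classified as X1.
By R9 (it meets spec): it has attribute G.
By R17 (it has attribute T): it satisfies condition J1.
By R18 (it has attribute N1): it is within tolerance.
By R22 (it is in category P1): it has marker X.
By R26 (it is rejected, it has attribute N1): it has attribute U.
By R27 (it passes the pressure test, it is in state P): it meets criterion M.
By R29 (it has attribute G): it requires rework.
By R31 (it is classified as X1): it has marker C.
By R32 (it has marker X, it is rejected): it is from supplier B.
By R35 (it is load-tested): it has attribute L.
By R36 (it has marker C, it meets spec): it is anodized.
By R38 (it meets criterion M, it is in category P1): it is classified as Y.
By R11 (it is classified as Y, it satisfies condition J1): it is shipped.
By R12 (it is from supplier B, it meets spec): it is tagged E.
By R16 (it has attribute U, it has attribute N1): it satisfies condition T1.
By R24 (it has attribute L, it is rejected): it is heat-treated.
By R30 (it is shipped, it is in state P, it is in category B1): it is coated.
By R34 (it is anodized): it satisfies condition H1.
By R1 (it satisfies condition T1, it requires rework): it has a surface defect.
By R2 (it is coated): it passes visual inspection.
By R3 (it is heat-treated, it is rejected): it is in category E1.
By R6 (it passes visual inspection): it meets criterion A.
By R20 (it is in category E1, it has attribute N1): it exceeds the weight limit.
By R21 (it meets criterion A): it is certified.
By R23 (it has a surface defect): it is marked for recall.
By R33 (it satisfies condition H1): it is in category H.
By R37 (it is certified, it is tagged E): it is in state S.
By R5 (it is marked for recall): it is classified as F1.
By R8 (it is in category H): it is in category G1.
By R15 (it is in category G1, it exceeds the weight limit): it is in category Q.
By R19 (it is classified as F1, it is within tolerance): it is in category D.
By R25 (it is in state S, it is in category Q, it is in category D): it carries flag W.

Yes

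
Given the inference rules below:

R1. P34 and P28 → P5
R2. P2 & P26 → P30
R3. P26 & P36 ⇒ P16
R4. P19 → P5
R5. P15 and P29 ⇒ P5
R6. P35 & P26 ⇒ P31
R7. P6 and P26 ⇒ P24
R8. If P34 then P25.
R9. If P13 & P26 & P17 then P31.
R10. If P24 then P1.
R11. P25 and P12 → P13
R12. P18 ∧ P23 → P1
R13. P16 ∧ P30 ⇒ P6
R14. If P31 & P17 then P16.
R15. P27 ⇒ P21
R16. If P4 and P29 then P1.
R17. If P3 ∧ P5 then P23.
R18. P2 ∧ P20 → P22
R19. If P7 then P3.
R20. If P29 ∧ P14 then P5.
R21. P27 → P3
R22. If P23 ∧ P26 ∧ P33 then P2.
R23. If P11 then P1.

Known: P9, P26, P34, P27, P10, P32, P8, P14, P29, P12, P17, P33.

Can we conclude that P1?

P25  (by R8: P34)
P13  (by R11: P25, P12)
P5  (by R20: P29, P14)
P3  (by R21: P27)
P31  (by R9: P13, P26, P17)
P16  (by R14: P31, P17)
P23  (by R17: P3, P5)
P2  (by R22: P23, P26, P33)
P30  (by R2: P2, P26)
P6  (by R13: P16, P30)
P24  (by R7: P6, P26)
P1  (by R10: P24)

Yes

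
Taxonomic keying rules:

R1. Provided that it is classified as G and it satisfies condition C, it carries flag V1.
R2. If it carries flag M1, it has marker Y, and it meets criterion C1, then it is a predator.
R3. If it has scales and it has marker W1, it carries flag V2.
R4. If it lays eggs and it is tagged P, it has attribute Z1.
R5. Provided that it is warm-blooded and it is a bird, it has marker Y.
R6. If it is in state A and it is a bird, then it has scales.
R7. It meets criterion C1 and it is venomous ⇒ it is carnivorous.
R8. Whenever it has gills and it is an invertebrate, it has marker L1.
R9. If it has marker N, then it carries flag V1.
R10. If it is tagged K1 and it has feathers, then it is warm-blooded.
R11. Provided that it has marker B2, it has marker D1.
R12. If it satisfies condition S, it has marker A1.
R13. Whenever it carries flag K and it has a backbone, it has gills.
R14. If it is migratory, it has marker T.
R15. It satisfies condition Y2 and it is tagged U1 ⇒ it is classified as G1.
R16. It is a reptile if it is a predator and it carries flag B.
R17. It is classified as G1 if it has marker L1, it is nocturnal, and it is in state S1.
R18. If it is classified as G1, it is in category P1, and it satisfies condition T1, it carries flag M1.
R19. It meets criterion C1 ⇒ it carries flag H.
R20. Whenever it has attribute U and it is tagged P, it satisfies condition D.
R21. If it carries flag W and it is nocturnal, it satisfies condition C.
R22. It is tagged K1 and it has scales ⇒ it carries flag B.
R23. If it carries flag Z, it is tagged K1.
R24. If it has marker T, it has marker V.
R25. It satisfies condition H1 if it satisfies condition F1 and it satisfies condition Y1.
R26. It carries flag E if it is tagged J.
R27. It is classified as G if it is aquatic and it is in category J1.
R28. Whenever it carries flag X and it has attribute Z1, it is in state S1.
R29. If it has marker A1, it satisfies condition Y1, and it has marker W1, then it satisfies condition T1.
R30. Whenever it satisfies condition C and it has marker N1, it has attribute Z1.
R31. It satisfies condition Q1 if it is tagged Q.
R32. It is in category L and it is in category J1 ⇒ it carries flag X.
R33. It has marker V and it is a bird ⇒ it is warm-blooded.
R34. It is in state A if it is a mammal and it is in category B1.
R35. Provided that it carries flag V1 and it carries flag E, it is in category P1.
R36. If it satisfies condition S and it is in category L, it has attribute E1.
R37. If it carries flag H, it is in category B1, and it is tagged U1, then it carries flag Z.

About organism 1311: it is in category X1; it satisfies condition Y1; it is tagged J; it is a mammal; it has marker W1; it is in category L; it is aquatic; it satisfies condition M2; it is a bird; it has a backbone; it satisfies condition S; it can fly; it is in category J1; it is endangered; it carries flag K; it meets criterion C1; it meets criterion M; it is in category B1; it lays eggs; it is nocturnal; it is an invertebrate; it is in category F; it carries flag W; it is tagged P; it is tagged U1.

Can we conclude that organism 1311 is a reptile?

No

Forward chaining from the given facts derives: has attribute Z1, has marker A1, has gills, carries flag H, satisfies condition C, carries flag E, is classified as G, satisfies condition T1, carries flag X, is in state A, has attribute E1, carries flag Z, carries flag V1, has scales, has marker L1, is tagged K1, is in state S1, is in category P1, carries flag V2, is classified as G1, carries flag M1, carries flag B.
The only rule concluding "it is a reptile" is R16, which needs "it is a predator"; that is never established.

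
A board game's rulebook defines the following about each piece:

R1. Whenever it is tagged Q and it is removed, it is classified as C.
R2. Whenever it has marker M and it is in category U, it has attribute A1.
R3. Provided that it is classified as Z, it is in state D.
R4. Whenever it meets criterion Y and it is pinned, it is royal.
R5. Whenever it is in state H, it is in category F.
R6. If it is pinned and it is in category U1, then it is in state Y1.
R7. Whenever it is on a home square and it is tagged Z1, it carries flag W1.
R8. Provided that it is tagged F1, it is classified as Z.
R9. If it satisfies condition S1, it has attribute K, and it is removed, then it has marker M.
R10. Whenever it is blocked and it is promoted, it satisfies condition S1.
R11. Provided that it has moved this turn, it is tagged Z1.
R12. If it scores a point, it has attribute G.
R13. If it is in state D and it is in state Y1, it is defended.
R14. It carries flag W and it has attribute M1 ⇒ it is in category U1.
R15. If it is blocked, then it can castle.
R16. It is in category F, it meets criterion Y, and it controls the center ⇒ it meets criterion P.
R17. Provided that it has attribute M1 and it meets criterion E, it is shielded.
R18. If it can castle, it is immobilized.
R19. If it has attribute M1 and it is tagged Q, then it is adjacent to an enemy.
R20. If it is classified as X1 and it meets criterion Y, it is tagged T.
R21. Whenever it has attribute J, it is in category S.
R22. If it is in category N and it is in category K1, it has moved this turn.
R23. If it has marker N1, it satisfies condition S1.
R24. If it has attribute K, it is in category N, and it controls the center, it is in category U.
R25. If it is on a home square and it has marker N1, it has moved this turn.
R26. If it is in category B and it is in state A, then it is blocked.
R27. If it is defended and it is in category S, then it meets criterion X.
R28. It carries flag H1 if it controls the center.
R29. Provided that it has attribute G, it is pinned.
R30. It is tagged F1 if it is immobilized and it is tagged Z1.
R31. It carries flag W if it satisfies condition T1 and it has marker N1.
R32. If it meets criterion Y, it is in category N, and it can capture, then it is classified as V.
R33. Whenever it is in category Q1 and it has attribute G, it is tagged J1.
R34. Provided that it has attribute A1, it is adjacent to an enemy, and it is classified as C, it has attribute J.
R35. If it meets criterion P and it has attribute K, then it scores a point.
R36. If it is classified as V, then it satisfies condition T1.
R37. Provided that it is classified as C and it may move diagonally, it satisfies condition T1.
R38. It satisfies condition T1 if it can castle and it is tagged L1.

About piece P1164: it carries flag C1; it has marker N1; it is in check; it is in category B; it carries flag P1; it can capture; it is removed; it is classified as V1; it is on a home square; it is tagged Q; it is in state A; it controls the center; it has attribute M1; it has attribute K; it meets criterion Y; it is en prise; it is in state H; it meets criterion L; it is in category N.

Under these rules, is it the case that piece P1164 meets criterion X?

Yes

By R1 (it is tagged Q, it is removed): it is classified as C.
By R5 (it is in state H): it is in category F.
By R16 (it is in category F, it meets criterion Y, it controls the center): it meets criterion P.
By R19 (it has attribute M1, it is tagged Q): it is adjacent to an enemy.
By R23 (it has marker N1): it satisfies condition S1.
By R24 (it has attribute K, it is in category N, it controls the center): it is in category U.
By R25 (it is on a home square, it has marker N1): it has moved this turn.
By R26 (it is in category B, it is in state A): it is blocked.
By R32 (it meets criterion Y, it is in category N, it can capture): it is classified as V.
By R35 (it meets criterion P, it has attribute K): it scores a point.
By R36 (it is classified as V): it satisfies condition T1.
By R9 (it satisfies condition S1, it has attribute K, it is removed): it has marker M.
By R11 (it has moved this turn): it is tagged Z1.
By R12 (it scores a point): it has attribute G.
By R15 (it is blocked): it can castle.
By R18 (it can castle): it is immobilized.
By R29 (it has attribute G): it is pinned.
By R30 (it is immobilized, it is tagged Z1): it is tagged F1.
By R31 (it satisfies condition T1, it has marker N1): it carries flag W.
By R2 (it has marker M, it is in category U): it has attribute A1.
By R8 (it is tagged F1): it is classified as Z.
By R14 (it carries flag W, it has attribute M1): it is in category U1.
By R34 (it has attribute A1, it is adjacent to an enemy, it is classified as C): it has attribute J.
By R3 (it is classified as Z): it is in state D.
By R6 (it is pinned, it is in category U1): it is in state Y1.
By R13 (it is in state D, it is in state Y1): it is defended.
By R21 (it has attribute J): it is in category S.
By R27 (it is defended, it is in category S): it meets criterion X.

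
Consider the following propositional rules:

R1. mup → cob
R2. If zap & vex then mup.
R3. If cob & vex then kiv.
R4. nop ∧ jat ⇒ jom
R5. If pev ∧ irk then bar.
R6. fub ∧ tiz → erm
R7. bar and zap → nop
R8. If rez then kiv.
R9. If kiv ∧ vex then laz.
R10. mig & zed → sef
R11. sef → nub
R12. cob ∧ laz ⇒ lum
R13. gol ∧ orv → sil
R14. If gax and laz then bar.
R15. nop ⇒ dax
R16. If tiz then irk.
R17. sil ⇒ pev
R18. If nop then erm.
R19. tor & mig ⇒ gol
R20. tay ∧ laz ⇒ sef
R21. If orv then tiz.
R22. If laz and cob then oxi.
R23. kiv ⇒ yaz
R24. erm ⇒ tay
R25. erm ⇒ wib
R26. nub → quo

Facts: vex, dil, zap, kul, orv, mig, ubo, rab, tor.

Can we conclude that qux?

Forward chaining from the given facts derives: mup, gol, tiz, cob, kiv, laz, lum, sil, irk, pev, oxi, yaz, bar, nop, dax, erm, tay, wib, sef, nub, quo.
No rule has qux as its conclusion, and it is not among the given facts.

No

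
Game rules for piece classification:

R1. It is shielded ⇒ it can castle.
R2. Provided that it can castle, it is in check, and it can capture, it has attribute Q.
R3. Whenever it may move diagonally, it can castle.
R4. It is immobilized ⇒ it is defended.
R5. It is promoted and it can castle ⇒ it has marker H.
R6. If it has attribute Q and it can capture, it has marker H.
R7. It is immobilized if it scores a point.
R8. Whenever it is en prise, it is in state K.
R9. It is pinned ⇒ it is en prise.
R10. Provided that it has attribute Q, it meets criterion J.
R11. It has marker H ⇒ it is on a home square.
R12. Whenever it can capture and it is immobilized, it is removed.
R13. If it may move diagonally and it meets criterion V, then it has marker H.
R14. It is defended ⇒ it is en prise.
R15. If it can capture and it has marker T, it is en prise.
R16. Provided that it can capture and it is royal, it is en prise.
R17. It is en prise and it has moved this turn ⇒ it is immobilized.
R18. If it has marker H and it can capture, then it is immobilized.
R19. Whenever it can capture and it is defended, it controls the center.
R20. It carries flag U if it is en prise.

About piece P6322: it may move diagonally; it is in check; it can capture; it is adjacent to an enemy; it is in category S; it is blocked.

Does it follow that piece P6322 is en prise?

By R3 (it may move diagonally): it can castle.
By R2 (it can castle, it is in check, it can capture): it has attribute Q.
By R6 (it has attribute Q, it can capture): it has marker H.
By R18 (it has marker H, it can capture): it is immobilized.
By R4 (it is immobilized): it is defended.
By R14 (it is defended): it is en prise.

Yes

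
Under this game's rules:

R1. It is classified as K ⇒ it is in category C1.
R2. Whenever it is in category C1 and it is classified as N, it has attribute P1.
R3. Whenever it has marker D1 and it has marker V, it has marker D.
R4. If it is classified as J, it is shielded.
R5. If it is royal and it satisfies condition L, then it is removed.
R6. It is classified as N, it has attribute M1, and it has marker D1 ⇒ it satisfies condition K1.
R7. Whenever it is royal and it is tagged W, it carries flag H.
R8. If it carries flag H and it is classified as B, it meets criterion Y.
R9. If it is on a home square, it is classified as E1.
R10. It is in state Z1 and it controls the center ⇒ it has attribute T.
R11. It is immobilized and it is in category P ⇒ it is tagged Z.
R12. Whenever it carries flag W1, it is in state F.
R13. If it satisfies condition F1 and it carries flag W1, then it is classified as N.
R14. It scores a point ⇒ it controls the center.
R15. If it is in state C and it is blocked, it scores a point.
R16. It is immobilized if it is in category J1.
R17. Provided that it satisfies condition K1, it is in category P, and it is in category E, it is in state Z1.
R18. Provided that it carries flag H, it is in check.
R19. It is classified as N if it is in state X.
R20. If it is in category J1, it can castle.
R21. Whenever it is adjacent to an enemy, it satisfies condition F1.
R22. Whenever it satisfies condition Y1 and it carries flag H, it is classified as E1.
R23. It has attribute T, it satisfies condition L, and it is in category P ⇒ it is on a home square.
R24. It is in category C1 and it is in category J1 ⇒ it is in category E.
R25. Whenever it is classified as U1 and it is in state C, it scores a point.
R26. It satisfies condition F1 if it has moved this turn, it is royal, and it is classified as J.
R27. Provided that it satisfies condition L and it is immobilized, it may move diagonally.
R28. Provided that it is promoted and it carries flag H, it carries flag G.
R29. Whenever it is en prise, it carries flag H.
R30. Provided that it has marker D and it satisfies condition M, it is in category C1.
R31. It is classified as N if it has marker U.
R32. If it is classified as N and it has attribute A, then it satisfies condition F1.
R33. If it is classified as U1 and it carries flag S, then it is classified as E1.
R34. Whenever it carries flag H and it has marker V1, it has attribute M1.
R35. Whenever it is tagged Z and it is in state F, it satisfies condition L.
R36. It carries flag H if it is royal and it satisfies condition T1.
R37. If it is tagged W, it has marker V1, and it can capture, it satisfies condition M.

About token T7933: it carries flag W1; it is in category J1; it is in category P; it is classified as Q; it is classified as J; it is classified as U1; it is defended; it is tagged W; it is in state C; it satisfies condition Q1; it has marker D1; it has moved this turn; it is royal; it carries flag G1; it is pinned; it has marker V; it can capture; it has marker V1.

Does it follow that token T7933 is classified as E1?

Yes

By R3 (it has marker D1, it has marker V): it has marker D.
By R7 (it is royal, it is tagged W): it carries flag H.
By R12 (it carries flag W1): it is in state F.
By R16 (it is in category J1): it is immobilized.
By R25 (it is classified as U1, it is in state C): it scores a point.
By R26 (it has moved this turn, it is royal, it is classified as J): it satisfies condition F1.
By R34 (it carries flag H, it has marker V1): it has attribute M1.
By R37 (it is tagged W, it has marker V1, it can capture): it satisfies condition M.
By R11 (it is immobilized, it is in category P): it is tagged Z.
By R13 (it satisfies condition F1, it carries flag W1): it is classified as N.
By R14 (it scores a point): it controls the center.
By R30 (it has marker D, it satisfies condition M): it is in category C1.
By R35 (it is tagged Z, it is in state F): it satisfies condition L.
By R6 (it is classified as N, it has attribute M1, it has marker D1): it satisfies condition K1.
By R24 (it is in category C1, it is in category J1): it is in category E.
By R17 (it satisfies condition K1, it is in category P, it is in category E): it is in state Z1.
By R10 (it is in state Z1, it controls the center): it has attribute T.
By R23 (it has attribute T, it satisfies condition L, it is in category P): it is on a home square.
By R9 (it is on a home square): it is classified as E1.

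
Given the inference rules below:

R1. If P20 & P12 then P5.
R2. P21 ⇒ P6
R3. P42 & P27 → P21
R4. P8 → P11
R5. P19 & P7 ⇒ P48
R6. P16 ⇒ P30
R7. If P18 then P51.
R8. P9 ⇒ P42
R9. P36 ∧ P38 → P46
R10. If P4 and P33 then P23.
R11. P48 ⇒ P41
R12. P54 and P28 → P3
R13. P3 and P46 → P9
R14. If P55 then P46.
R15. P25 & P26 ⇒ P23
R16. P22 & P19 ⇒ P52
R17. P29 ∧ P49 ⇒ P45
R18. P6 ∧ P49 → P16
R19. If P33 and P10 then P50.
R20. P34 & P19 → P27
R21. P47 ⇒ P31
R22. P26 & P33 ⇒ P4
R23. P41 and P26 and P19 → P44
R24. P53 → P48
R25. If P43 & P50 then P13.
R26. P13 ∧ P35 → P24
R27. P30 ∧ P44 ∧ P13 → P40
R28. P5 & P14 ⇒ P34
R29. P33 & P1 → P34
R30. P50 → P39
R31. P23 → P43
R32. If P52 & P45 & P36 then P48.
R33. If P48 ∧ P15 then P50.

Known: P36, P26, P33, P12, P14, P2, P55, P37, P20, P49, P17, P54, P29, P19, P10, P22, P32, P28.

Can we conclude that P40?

Yes

P5  (by R1: P20, P12)
P3  (by R12: P54, P28)
P46  (by R14: P55)
P52  (by R16: P22, P19)
P45  (by R17: P29, P49)
P50  (by R19: P33, P10)
P4  (by R22: P26, P33)
P34  (by R28: P5, P14)
P48  (by R32: P52, P45, P36)
P23  (by R10: P4, P33)
P41  (by R11: P48)
P9  (by R13: P3, P46)
P27  (by R20: P34, P19)
P44  (by R23: P41, P26, P19)
P43  (by R31: P23)
P42  (by R8: P9)
P13  (by R25: P43, P50)
P21  (by R3: P42, P27)
P6  (by R2: P21)
P16  (by R18: P6, P49)
P30  (by R6: P16)
P40  (by R27: P30, P44, P13)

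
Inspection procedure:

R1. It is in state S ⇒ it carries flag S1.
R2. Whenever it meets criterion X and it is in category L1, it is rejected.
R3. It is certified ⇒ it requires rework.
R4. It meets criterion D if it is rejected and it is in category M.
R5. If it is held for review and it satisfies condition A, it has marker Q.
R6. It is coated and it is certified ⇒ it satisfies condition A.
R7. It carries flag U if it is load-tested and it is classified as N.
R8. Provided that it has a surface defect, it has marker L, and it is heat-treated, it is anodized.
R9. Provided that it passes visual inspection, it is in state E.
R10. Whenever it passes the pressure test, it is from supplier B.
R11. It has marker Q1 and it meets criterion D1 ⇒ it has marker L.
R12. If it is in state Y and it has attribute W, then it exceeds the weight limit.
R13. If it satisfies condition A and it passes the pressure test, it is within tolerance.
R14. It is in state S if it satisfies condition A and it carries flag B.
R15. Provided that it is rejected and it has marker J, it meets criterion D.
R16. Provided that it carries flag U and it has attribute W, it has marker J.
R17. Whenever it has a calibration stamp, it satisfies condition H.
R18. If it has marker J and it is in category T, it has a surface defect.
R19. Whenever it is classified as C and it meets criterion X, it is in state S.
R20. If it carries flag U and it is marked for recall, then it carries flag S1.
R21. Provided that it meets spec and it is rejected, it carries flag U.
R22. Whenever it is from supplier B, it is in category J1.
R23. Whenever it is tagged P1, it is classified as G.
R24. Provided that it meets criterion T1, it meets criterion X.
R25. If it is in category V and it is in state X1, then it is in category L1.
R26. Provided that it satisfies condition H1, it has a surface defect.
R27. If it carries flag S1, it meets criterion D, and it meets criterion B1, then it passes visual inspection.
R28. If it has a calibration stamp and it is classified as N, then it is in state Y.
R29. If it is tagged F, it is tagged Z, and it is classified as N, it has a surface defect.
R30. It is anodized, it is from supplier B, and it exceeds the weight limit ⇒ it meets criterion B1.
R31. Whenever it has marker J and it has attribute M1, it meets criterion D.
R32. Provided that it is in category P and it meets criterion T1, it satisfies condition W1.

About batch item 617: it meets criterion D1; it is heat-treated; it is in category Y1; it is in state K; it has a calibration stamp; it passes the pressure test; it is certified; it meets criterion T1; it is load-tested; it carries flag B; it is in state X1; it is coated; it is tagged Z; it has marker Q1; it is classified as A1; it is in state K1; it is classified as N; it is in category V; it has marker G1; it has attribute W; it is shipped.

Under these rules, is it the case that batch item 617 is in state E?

Forward chaining from the given facts derives: requires rework, satisfies condition A, carries flag U, is from supplier B, has marker L, is within tolerance, is in state S, has marker J, satisfies condition H, is in category J1, meets criterion X, is in category L1, is in state Y, carries flag S1, is rejected, exceeds the weight limit, meets criterion D.
The only rule concluding "it is in state E" is R9, which needs "it passes visual inspection"; that is never established.

No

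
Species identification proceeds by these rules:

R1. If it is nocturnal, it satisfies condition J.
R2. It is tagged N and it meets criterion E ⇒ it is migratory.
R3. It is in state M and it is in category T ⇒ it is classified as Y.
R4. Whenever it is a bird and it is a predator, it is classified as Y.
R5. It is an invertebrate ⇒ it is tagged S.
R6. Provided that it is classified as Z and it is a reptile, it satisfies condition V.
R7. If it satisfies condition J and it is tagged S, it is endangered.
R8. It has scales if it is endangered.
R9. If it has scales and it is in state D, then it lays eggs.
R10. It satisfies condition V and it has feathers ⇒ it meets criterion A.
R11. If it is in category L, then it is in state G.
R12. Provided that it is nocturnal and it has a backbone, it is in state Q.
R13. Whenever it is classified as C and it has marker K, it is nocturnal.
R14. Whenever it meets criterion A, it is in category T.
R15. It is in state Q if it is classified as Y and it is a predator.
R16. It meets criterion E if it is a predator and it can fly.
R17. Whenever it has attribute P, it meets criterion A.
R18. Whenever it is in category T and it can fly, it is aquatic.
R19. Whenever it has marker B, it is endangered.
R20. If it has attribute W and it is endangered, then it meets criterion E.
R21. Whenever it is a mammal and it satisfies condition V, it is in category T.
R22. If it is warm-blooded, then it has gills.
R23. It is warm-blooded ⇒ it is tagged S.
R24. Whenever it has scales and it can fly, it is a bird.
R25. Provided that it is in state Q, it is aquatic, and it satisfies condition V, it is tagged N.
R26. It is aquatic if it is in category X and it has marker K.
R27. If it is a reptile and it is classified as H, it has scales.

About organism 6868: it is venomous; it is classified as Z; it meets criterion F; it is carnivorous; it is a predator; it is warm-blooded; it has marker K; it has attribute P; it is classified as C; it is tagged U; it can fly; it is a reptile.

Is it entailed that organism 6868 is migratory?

By R6 (it is classified as Z, it is a reptile): it satisfies condition V.
By R13 (it is classified as C, it has marker K): it is nocturnal.
By R16 (it is a predator, it can fly): it meets criterion E.
By R17 (it has attribute P): it meets criterion A.
By R23 (it is warm-blooded): it is tagged S.
By R1 (it is nocturnal): it satisfies condition J.
By R7 (it satisfies condition J, it is tagged S): it is endangered.
By R8 (it is endangered): it has scales.
By R14 (it meets criterion A): it is in category T.
By R18 (it is in category T, it can fly): it is aquatic.
By R24 (it has scales, it can fly): it is a bird.
By R4 (it is a bird, it is a predator): it is classified as Y.
By R15 (it is classified as Y, it is a predator): it is in state Q.
By R25 (it is in state Q, it is aquatic, it satisfies condition V): it is tagged N.
By R2 (it is tagged N, it meets criterion E): it is migratory.

Yes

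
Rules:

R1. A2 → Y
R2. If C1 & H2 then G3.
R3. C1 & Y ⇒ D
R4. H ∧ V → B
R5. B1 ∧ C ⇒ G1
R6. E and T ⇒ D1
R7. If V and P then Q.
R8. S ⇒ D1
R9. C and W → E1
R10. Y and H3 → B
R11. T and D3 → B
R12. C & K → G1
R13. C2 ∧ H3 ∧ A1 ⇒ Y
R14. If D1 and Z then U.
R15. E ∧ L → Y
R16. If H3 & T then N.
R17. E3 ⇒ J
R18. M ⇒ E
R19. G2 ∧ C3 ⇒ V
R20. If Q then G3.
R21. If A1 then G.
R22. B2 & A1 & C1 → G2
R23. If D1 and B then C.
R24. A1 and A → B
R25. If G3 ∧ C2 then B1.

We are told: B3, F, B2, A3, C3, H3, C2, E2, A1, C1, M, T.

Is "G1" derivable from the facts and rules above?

No

Forward chaining from the given facts derives: Y, N, E, G, G2, D, D1, B, V, C.
Rules concluding G1: R5 needs B1; R12 needs K — none of these are established.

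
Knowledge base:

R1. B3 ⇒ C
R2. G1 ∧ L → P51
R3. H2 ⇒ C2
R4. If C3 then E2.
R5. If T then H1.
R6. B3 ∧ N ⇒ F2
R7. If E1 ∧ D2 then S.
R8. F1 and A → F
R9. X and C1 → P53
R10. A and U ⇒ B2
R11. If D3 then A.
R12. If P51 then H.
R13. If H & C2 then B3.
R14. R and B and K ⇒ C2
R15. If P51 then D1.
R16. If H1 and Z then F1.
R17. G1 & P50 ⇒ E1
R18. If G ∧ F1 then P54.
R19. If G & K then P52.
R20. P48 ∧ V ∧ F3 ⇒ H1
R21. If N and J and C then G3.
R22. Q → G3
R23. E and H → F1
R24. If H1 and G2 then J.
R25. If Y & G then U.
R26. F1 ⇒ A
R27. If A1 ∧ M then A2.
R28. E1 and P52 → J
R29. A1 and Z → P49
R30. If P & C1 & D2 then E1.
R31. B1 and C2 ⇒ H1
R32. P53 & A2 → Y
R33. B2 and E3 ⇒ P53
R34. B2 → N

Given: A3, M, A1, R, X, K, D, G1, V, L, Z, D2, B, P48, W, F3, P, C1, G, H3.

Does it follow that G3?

Yes

P51  (by R2: G1, L)
P53  (by R9: X, C1)
H  (by R12: P51)
C2  (by R14: R, B, K)
P52  (by R19: G, K)
H1  (by R20: P48, V, F3)
A2  (by R27: A1, M)
E1  (by R30: P, C1, D2)
Y  (by R32: P53, A2)
B3  (by R13: H, C2)
F1  (by R16: H1, Z)
U  (by R25: Y, G)
A  (by R26: F1)
J  (by R28: E1, P52)
C  (by R1: B3)
B2  (by R10: A, U)
N  (by R34: B2)
G3  (by R21: N, J, C)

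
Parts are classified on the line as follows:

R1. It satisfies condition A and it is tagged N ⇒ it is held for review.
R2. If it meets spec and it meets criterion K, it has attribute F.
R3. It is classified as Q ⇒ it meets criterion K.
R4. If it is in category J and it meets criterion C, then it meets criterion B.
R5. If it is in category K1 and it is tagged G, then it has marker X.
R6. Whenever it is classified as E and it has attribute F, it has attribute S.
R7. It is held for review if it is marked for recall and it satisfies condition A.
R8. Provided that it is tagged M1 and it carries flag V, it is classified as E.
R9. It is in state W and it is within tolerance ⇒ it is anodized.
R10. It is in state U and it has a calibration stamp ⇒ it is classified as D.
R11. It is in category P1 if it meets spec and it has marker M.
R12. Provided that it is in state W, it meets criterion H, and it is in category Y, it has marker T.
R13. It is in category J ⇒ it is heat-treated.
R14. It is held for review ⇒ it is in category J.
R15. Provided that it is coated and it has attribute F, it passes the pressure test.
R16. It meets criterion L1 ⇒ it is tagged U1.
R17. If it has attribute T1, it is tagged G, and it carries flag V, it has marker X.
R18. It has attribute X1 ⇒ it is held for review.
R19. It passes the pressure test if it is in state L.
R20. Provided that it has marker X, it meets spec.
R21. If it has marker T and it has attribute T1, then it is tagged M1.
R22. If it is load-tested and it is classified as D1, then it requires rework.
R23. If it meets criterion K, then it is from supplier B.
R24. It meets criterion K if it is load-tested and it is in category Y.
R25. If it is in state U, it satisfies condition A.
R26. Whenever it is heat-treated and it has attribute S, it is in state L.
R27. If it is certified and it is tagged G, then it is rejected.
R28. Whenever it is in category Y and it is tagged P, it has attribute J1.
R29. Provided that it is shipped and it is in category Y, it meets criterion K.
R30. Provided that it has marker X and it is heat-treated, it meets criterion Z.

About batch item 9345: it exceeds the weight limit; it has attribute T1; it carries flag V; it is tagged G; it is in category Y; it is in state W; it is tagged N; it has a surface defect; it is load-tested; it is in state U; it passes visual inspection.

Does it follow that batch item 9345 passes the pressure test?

No

Forward chaining from the given facts derives: has marker X, meets spec, meets criterion K, satisfies condition A, is held for review, has attribute F, is in category J, is from supplier B, is heat-treated, meets criterion Z.
Rules concluding "it passes the pressure test": R15 needs "it is coated"; R19 needs "it is in state L" — none of these are established.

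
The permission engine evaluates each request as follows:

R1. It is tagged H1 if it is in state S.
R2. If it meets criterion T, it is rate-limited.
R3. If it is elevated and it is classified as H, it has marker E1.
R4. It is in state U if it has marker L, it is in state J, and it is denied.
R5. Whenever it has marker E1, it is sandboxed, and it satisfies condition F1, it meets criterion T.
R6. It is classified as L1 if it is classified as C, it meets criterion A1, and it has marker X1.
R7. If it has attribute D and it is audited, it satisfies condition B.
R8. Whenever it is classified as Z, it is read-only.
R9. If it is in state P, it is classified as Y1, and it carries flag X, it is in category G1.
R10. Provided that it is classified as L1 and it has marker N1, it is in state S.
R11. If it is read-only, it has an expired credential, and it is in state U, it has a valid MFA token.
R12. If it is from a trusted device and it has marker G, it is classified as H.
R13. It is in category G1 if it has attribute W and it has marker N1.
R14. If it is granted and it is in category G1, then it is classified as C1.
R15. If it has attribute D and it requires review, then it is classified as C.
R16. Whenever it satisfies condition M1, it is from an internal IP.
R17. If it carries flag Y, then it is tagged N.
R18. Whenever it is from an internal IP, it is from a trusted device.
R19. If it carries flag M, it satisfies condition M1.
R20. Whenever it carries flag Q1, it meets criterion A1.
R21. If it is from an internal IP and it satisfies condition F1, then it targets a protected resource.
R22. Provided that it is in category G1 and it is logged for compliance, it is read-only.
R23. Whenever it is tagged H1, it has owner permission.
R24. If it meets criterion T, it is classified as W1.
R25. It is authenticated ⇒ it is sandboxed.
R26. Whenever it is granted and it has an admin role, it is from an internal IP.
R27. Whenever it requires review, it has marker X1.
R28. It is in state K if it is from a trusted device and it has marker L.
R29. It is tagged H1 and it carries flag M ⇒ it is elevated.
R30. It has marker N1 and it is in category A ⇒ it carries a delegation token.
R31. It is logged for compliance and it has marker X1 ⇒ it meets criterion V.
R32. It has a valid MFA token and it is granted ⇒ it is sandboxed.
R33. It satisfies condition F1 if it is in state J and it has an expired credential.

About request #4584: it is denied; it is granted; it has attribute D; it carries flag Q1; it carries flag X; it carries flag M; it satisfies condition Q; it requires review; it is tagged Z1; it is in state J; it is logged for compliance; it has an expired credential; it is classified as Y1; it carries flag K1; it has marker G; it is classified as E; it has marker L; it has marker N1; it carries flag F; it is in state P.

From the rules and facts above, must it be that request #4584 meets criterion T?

Yes

By R4 (it has marker L, it is in state J, it is denied): it is in state U.
By R9 (it is in state P, it is classified as Y1, it carries flag X): it is in category G1.
By R15 (it has attribute D, it requires review): it is classified as C.
By R19 (it carries flag M): it satisfies condition M1.
By R20 (it carries flag Q1): it meets criterion A1.
By R22 (it is in category G1, it is logged for compliance): it is read-only.
By R27 (it requires review): it has marker X1.
By R33 (it is in state J, it has an expired credential): it satisfies condition F1.
By R6 (it is classified as C, it meets criterion A1, it has marker X1): it is classified as L1.
By R10 (it is classified as L1, it has marker N1): it is in state S.
By R11 (it is read-only, it has an expired credential, it is in state U): it has a valid MFA token.
By R16 (it satisfies condition M1): it is from an internal IP.
By R18 (it is from an internal IP): it is from a trusted device.
By R32 (it has a valid MFA token, it is granted): it is sandboxed.
By R1 (it is in state S): it is tagged H1.
By R12 (it is from a trusted device, it has marker G): it is classified as H.
By R29 (it is tagged H1, it carries flag M): it is elevated.
By R3 (it is elevated, it is classified as H): it has marker E1.
By R5 (it has marker E1, it is sandboxed, it satisfies condition F1): it meets criterion T.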